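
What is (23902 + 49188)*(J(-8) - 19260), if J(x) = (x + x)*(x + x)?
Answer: -1389002360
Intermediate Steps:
J(x) = 4*x² (J(x) = (2*x)*(2*x) = 4*x²)
(23902 + 49188)*(J(-8) - 19260) = (23902 + 49188)*(4*(-8)² - 19260) = 73090*(4*64 - 19260) = 73090*(256 - 19260) = 73090*(-19004) = -1389002360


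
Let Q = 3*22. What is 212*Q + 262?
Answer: 14254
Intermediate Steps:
Q = 66
212*Q + 262 = 212*66 + 262 = 13992 + 262 = 14254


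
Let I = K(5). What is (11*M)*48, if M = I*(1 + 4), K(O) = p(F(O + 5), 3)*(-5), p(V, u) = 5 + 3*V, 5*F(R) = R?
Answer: -145200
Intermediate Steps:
F(R) = R/5
K(O) = -40 - 3*O (K(O) = (5 + 3*((O + 5)/5))*(-5) = (5 + 3*((5 + O)/5))*(-5) = (5 + 3*(1 + O/5))*(-5) = (5 + (3 + 3*O/5))*(-5) = (8 + 3*O/5)*(-5) = -40 - 3*O)
I = -55 (I = -40 - 3*5 = -40 - 15 = -55)
M = -275 (M = -55*(1 + 4) = -55*5 = -275)
(11*M)*48 = (11*(-275))*48 = -3025*48 = -145200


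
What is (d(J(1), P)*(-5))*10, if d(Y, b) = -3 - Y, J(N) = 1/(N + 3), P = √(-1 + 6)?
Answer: 325/2 ≈ 162.50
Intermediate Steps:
P = √5 ≈ 2.2361
J(N) = 1/(3 + N)
(d(J(1), P)*(-5))*10 = ((-3 - 1/(3 + 1))*(-5))*10 = ((-3 - 1/4)*(-5))*10 = ((-3 - 1*¼)*(-5))*10 = ((-3 - ¼)*(-5))*10 = -13/4*(-5)*10 = (65/4)*10 = 325/2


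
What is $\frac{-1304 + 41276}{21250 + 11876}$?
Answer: $\frac{6662}{5521} \approx 1.2067$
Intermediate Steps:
$\frac{-1304 + 41276}{21250 + 11876} = \frac{39972}{33126} = 39972 \cdot \frac{1}{33126} = \frac{6662}{5521}$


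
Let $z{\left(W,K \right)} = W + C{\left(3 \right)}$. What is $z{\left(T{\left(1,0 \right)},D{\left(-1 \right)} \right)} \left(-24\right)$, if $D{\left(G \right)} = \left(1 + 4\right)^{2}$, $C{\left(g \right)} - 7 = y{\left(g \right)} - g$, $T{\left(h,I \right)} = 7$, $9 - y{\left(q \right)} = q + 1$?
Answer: $-384$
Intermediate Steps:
$y{\left(q \right)} = 8 - q$ ($y{\left(q \right)} = 9 - \left(q + 1\right) = 9 - \left(1 + q\right) = 8 - q$)
$C{\left(g \right)} = 15 - 2 g$ ($C{\left(g \right)} = 7 - \left(-8 + 2 g\right) = 15 - 2 g$)
$D{\left(G \right)} = 25$ ($D{\left(G \right)} = 5^{2} = 25$)
$z{\left(W,K \right)} = 9 + W$ ($z{\left(W,K \right)} = W + \left(15 - 6\right) = W + 9 = 9 + W$)
$z{\left(T{\left(1,0 \right)},D{\left(-1 \right)} \right)} \left(-24\right) = \left(9 + 7\right) \left(-24\right) = 16 \left(-24\right) = -384$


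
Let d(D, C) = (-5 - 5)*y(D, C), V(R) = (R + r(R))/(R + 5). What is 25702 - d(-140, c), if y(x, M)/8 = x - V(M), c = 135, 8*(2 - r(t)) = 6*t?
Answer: 101371/7 ≈ 14482.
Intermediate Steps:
r(t) = 2 - 3*t/4
V(R) = (2 + R/4)/(5 + R) (V(R) = (R + (2 - 3*R/4))/(R + 5) = (2 + R/4)/(5 + R))
y(x, M) = 8*x - 2*(8 + M)/(5 + M) (y(x, M) = 8*(x - (8 + M)/(4*(5 + M))) = 8*x - 2*(8 + M)/(5 + M))
d(D, C) = -20*(-8 - C + 4*D*(5 + C))/(5 + C) (d(D, C) = (-5 - 5)*(2*(-8 - C + 4*D*(5 + C))/(5 + C)) = -20*(-8 - C + 4*D*(5 + C))/(5 + C))
25702 - d(-140, c) = 25702 - 20*(8 + 135 - 4*(-140)*(5 + 135))/(5 + 135) = 25702 - 20*(8 + 135 - 4*(-140)*140)/140 = 25702 - 20*(8 + 135 + 78400)/140 = 25702 - 20*78543/140 = 25702 - 1*78543/7 = 25702 - 78543/7 = 101371/7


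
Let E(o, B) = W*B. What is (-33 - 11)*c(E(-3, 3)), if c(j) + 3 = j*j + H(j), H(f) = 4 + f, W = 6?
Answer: -15092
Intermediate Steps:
E(o, B) = 6*B
c(j) = 1 + j + j**2 (c(j) = -3 + (j*j + (4 + j)) = -3 + (j**2 + (4 + j)) = -3 + (4 + j + j**2) = 1 + j + j**2)
(-33 - 11)*c(E(-3, 3)) = (-33 - 11)*(1 + 6*3 + (6*3)**2) = -44*(1 + 18 + 18**2) = -44*(1 + 18 + 324) = -44*343 = -15092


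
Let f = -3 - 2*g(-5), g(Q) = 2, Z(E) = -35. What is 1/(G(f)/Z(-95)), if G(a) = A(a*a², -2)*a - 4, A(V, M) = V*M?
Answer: 35/4806 ≈ 0.0072826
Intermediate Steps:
A(V, M) = M*V
f = -7 (f = -3 - 2*2 = -3 - 4 = -7)
G(a) = -4 - 2*a⁴ (G(a) = (-2*a*a²)*a - 4 = (-2*a³)*a - 4 = -2*a⁴ - 4 = -4 - 2*a⁴)
1/(G(f)/Z(-95)) = 1/((-4 - 2*(-7)⁴)/(-35)) = 1/((-4 - 2*2401)*(-1/35)) = 1/((-4 - 4802)*(-1/35)) = 1/(-4806*(-1/35)) = 1/(4806/35) = 35/4806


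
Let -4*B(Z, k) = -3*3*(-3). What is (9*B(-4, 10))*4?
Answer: -243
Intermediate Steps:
B(Z, k) = -27/4 (B(Z, k) = -(-3*3)*(-3)/4 = -(-9)*(-3)/4 = -¼*27 = -27/4)
(9*B(-4, 10))*4 = (9*(-27/4))*4 = -243/4*4 = -243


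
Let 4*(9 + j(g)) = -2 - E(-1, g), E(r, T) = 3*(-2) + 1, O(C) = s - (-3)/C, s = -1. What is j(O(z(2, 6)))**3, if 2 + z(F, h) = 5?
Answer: -35937/64 ≈ -561.52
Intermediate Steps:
z(F, h) = 3 (z(F, h) = -2 + 5 = 3)
O(C) = -1 + 3/C (O(C) = -1 - (-3)/C = -1 + 3/C)
E(r, T) = -5 (E(r, T) = -6 + 1 = -5)
j(g) = -33/4 (j(g) = -9 + (-2 - 1*(-5))/4 = -9 + (-2 + 5)/4 = -9 + (1/4)*3 = -9 + 3/4 = -33/4)
j(O(z(2, 6)))**3 = (-33/4)**3 = -35937/64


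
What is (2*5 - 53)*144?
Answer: -6192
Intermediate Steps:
(2*5 - 53)*144 = (10 - 53)*144 = -43*144 = -6192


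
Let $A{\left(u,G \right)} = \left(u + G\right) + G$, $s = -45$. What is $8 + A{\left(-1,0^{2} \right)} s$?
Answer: $53$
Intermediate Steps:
$A{\left(u,G \right)} = u + 2 G$ ($A{\left(u,G \right)} = \left(G + u\right) + G = u + 2 G$)
$8 + A{\left(-1,0^{2} \right)} s = 8 + \left(-1 + 2 \cdot 0^{2}\right) \left(-45\right) = 8 + \left(-1 + 2 \cdot 0\right) \left(-45\right) = 8 + \left(-1 + 0\right) \left(-45\right) = 8 - -45 = 8 + 45 = 53$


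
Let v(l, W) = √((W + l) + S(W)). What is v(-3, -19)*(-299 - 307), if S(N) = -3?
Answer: -3030*I ≈ -3030.0*I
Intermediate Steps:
v(l, W) = √(-3 + W + l) (v(l, W) = √((W + l) - 3) = √(-3 + W + l))
v(-3, -19)*(-299 - 307) = √(-3 - 19 - 3)*(-299 - 307) = √(-25)*(-606) = (5*I)*(-606) = -3030*I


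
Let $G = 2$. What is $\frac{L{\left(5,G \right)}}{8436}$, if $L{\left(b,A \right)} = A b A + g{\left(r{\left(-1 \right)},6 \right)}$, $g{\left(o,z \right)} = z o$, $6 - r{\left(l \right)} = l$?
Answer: $\frac{31}{4218} \approx 0.0073495$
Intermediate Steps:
$r{\left(l \right)} = 6 - l$
$g{\left(o,z \right)} = o z$
$L{\left(b,A \right)} = 42 + b A^{2}$ ($L{\left(b,A \right)} = A b A + \left(6 - -1\right) 6 = b A^{2} + \left(6 + 1\right) 6 = b A^{2} + 7 \cdot 6 = b A^{2} + 42 = 42 + b A^{2}$)
$\frac{L{\left(5,G \right)}}{8436} = \frac{42 + 5 \cdot 2^{2}}{8436} = \frac{42 + 5 \cdot 4}{8436} = \frac{42 + 20}{8436} = \frac{1}{8436} \cdot 62 = \frac{31}{4218}$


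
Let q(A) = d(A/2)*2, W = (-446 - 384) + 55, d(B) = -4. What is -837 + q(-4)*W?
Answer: 5363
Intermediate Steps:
W = -775 (W = -830 + 55 = -775)
q(A) = -8 (q(A) = -4*2 = -8)
-837 + q(-4)*W = -837 - 8*(-775) = -837 + 6200 = 5363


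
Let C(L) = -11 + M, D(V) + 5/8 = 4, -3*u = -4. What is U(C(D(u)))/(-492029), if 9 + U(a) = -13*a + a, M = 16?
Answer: 69/492029 ≈ 0.00014024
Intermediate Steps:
u = 4/3 (u = -⅓*(-4) = 4/3 ≈ 1.3333)
D(V) = 27/8 (D(V) = -5/8 + 4 = 27/8)
C(L) = 5 (C(L) = -11 + 16 = 5)
U(a) = -9 - 12*a (U(a) = -9 + (-13*a + a) = -9 - 12*a)
U(C(D(u)))/(-492029) = (-9 - 12*5)/(-492029) = (-9 - 60)*(-1/492029) = -69*(-1/492029) = 69/492029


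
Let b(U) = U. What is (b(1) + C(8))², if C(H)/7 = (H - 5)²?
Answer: 4096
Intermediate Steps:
C(H) = 7*(-5 + H)² (C(H) = 7*(H - 5)² = 7*(-5 + H)²)
(b(1) + C(8))² = (1 + 7*(-5 + 8)²)² = (1 + 7*3²)² = (1 + 7*9)² = (1 + 63)² = 64² = 4096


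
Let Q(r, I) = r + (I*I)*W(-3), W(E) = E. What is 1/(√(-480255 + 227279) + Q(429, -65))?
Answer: -6123/75108746 - I*√15811/37554373 ≈ -8.1522e-5 - 3.3483e-6*I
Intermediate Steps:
Q(r, I) = r - 3*I² (Q(r, I) = r + (I*I)*(-3) = r + I²*(-3) = r - 3*I²)
1/(√(-480255 + 227279) + Q(429, -65)) = 1/(√(-480255 + 227279) + (429 - 3*(-65)²)) = 1/(√(-252976) + (429 - 3*4225)) = 1/(4*I*√15811 + (429 - 12675)) = 1/(4*I*√15811 - 12246) = 1/(-12246 + 4*I*√15811)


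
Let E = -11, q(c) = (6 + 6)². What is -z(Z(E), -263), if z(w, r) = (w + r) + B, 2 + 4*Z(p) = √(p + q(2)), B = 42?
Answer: 443/2 - √133/4 ≈ 218.62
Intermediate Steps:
q(c) = 144 (q(c) = 12² = 144)
Z(p) = -½ + √(144 + p)/4 (Z(p) = -½ + √(p + 144)/4 = -½ + √(144 + p)/4)
z(w, r) = 42 + r + w (z(w, r) = (w + r) + 42 = (r + w) + 42 = 42 + r + w)
-z(Z(E), -263) = -(42 - 263 + (-½ + √(144 - 11)/4)) = -(42 - 263 + (-½ + √133/4)) = -(-443/2 + √133/4) = 443/2 - √133/4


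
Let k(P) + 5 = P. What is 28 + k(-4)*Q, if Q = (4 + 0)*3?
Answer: -80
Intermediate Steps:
Q = 12 (Q = 4*3 = 12)
k(P) = -5 + P
28 + k(-4)*Q = 28 + (-5 - 4)*12 = 28 - 9*12 = 28 - 108 = -80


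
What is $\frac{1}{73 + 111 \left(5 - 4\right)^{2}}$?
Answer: $\frac{1}{184} \approx 0.0054348$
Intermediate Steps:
$\frac{1}{73 + 111 \left(5 - 4\right)^{2}} = \frac{1}{73 + 111 \cdot 1^{2}} = \frac{1}{73 + 111 \cdot 1} = \frac{1}{73 + 111} = \frac{1}{184}$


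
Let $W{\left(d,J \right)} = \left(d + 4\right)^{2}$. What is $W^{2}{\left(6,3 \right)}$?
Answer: $10000$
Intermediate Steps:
$W{\left(d,J \right)} = \left(4 + d\right)^{2}$
$W^{2}{\left(6,3 \right)} = \left(\left(4 + 6\right)^{2}\right)^{2} = \left(10^{2}\right)^{2} = 100^{2} = 10000$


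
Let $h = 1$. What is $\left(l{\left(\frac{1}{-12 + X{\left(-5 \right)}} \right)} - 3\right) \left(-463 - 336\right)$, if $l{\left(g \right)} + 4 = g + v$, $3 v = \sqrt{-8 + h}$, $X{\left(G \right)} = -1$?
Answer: $\frac{73508}{13} - \frac{799 i \sqrt{7}}{3} \approx 5654.5 - 704.65 i$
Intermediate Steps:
$v = \frac{i \sqrt{7}}{3}$ ($v = \frac{\sqrt{-8 + 1}}{3} = \frac{\sqrt{-7}}{3} = \frac{i \sqrt{7}}{3} \approx 0.88192 i$)
$l{\left(g \right)} = -4 + g + \frac{i \sqrt{7}}{3}$ ($l{\left(g \right)} = -4 + \left(g + \frac{i \sqrt{7}}{3}\right) = -4 + g + \frac{i \sqrt{7}}{3}$)
$\left(l{\left(\frac{1}{-12 + X{\left(-5 \right)}} \right)} - 3\right) \left(-463 - 336\right) = \left(\left(-4 + \frac{1}{-12 - 1} + \frac{i \sqrt{7}}{3}\right) - 3\right) \left(-463 - 336\right) = \left(\left(-4 + \frac{1}{-13} + \frac{i \sqrt{7}}{3}\right) - 3\right) \left(-799\right) = \left(\left(-4 - \frac{1}{13} + \frac{i \sqrt{7}}{3}\right) - 3\right) \left(-799\right) = \left(\left(- \frac{53}{13} + \frac{i \sqrt{7}}{3}\right) - 3\right) \left(-799\right) = \left(- \frac{92}{13} + \frac{i \sqrt{7}}{3}\right) \left(-799\right) = \frac{73508}{13} - \frac{799 i \sqrt{7}}{3}$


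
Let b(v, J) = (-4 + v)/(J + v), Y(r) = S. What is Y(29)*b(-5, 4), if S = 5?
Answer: 45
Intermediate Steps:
Y(r) = 5
b(v, J) = (-4 + v)/(J + v)
Y(29)*b(-5, 4) = 5*((-4 - 5)/(4 - 5)) = 5*(-9/(-1)) = 5*(-1*(-9)) = 5*9 = 45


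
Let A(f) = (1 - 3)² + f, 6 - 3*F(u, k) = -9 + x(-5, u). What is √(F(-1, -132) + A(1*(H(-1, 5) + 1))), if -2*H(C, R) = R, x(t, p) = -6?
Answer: √38/2 ≈ 3.0822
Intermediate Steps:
H(C, R) = -R/2
F(u, k) = 7 (F(u, k) = 2 - (-9 - 6)/3 = 2 - ⅓*(-15) = 2 + 5 = 7)
A(f) = 4 + f (A(f) = (-2)² + f = 4 + f)
√(F(-1, -132) + A(1*(H(-1, 5) + 1))) = √(7 + (4 + 1*(-½*5 + 1))) = √(7 + (4 + 1*(-5/2 + 1))) = √(7 + (4 + 1*(-3/2))) = √(7 + (4 - 3/2)) = √(7 + 5/2) = √(19/2) = √38/2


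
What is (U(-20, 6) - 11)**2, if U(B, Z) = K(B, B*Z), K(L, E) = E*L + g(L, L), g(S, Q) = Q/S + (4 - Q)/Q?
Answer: 142659136/25 ≈ 5.7064e+6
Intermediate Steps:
g(S, Q) = Q/S + (4 - Q)/Q
K(L, E) = 4/L + E*L (K(L, E) = E*L + (-1 + 4/L + L/L) = E*L + (-1 + 4/L + 1) = E*L + 4/L = 4/L + E*L)
U(B, Z) = 4/B + Z*B**2 (U(B, Z) = 4/B + (B*Z)*B = 4/B + Z*B**2)
(U(-20, 6) - 11)**2 = ((4 + 6*(-20)**3)/(-20) - 11)**2 = (-(4 + 6*(-8000))/20 - 11)**2 = (-(4 - 48000)/20 - 11)**2 = (-1/20*(-47996) - 11)**2 = (11999/5 - 11)**2 = (11944/5)**2 = 142659136/25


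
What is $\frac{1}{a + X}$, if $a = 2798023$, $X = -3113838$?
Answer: $- \frac{1}{315815} \approx -3.1664 \cdot 10^{-6}$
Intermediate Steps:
$\frac{1}{a + X} = \frac{1}{2798023 - 3113838} = \frac{1}{-315815} = - \frac{1}{315815}$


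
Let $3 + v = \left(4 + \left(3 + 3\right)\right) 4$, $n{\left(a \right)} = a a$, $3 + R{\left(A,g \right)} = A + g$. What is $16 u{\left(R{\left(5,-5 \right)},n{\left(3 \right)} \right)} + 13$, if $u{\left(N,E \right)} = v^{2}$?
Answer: $21917$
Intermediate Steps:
$R{\left(A,g \right)} = -3 + A + g$ ($R{\left(A,g \right)} = -3 + \left(A + g\right) = -3 + A + g$)
$n{\left(a \right)} = a^{2}$
$v = 37$ ($v = -3 + \left(4 + \left(3 + 3\right)\right) 4 = -3 + \left(4 + 6\right) 4 = -3 + 10 \cdot 4 = -3 + 40 = 37$)
$u{\left(N,E \right)} = 1369$ ($u{\left(N,E \right)} = 37^{2} = 1369$)
$16 u{\left(R{\left(5,-5 \right)},n{\left(3 \right)} \right)} + 13 = 16 \cdot 1369 + 13 = 21904 + 13 = 21917$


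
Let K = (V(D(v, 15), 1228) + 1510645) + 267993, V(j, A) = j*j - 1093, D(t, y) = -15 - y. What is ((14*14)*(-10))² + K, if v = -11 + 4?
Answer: 5620045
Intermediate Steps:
v = -7
V(j, A) = -1093 + j² (V(j, A) = j² - 1093 = -1093 + j²)
K = 1778445 (K = ((-1093 + (-15 - 1*15)²) + 1510645) + 267993 = ((-1093 + (-15 - 15)²) + 1510645) + 267993 = ((-1093 + (-30)²) + 1510645) + 267993 = ((-1093 + 900) + 1510645) + 267993 = (-193 + 1510645) + 267993 = 1510452 + 267993 = 1778445)
((14*14)*(-10))² + K = ((14*14)*(-10))² + 1778445 = (196*(-10))² + 1778445 = (-1960)² + 1778445 = 3841600 + 1778445 = 5620045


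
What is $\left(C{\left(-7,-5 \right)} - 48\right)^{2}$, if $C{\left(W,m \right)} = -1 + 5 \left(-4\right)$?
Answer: $4761$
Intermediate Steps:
$C{\left(W,m \right)} = -21$ ($C{\left(W,m \right)} = -1 - 20 = -21$)
$\left(C{\left(-7,-5 \right)} - 48\right)^{2} = \left(-21 - 48\right)^{2} = \left(-69\right)^{2} = 4761$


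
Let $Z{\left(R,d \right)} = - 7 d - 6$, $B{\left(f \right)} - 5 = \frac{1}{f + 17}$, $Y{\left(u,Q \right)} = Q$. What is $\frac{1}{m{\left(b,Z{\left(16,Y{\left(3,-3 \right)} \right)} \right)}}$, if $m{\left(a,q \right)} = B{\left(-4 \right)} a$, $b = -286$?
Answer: $- \frac{1}{1452} \approx -0.00068871$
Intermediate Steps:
$B{\left(f \right)} = 5 + \frac{1}{17 + f}$ ($B{\left(f \right)} = 5 + \frac{1}{f + 17} = 5 + \frac{1}{17 + f}$)
$Z{\left(R,d \right)} = -6 - 7 d$
$m{\left(a,q \right)} = \frac{66 a}{13}$ ($m{\left(a,q \right)} = \frac{86 + 5 \left(-4\right)}{17 - 4} a = \frac{86 - 20}{13} a = \frac{1}{13} \cdot 66 a = \frac{66 a}{13}$)
$\frac{1}{m{\left(b,Z{\left(16,Y{\left(3,-3 \right)} \right)} \right)}} = \frac{1}{\frac{66}{13} \left(-286\right)} = \frac{1}{-1452} = - \frac{1}{1452}$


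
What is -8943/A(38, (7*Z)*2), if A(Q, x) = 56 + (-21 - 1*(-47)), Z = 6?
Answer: -8943/82 ≈ -109.06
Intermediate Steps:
A(Q, x) = 82 (A(Q, x) = 56 + (-21 + 47) = 56 + 26 = 82)
-8943/A(38, (7*Z)*2) = -8943/82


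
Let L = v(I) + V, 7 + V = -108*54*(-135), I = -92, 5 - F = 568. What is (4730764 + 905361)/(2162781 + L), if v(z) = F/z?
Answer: 518523500/271409211 ≈ 1.9105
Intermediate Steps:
F = -563 (F = 5 - 1*568 = 5 - 568 = -563)
v(z) = -563/z
V = 787313 (V = -7 - 108*54*(-135) = -7 - 5832*(-135) = -7 + 787320 = 787313)
L = 72433359/92 (L = -563/(-92) + 787313 = -563*(-1/92) + 787313 = 563/92 + 787313 = 72433359/92 ≈ 7.8732e+5)
(4730764 + 905361)/(2162781 + L) = (4730764 + 905361)/(2162781 + 72433359/92) = 5636125/(271409211/92) = 5636125*(92/271409211) = 518523500/271409211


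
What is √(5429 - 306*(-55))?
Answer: √22259 ≈ 149.19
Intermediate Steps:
√(5429 - 306*(-55)) = √(5429 + 16830) = √22259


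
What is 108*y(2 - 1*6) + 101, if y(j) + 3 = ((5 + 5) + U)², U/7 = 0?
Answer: 10577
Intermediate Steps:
U = 0 (U = 7*0 = 0)
y(j) = 97 (y(j) = -3 + ((5 + 5) + 0)² = -3 + (10 + 0)² = -3 + 10² = -3 + 100 = 97)
108*y(2 - 1*6) + 101 = 108*97 + 101 = 10476 + 101 = 10577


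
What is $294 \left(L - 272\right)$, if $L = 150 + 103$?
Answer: $-5586$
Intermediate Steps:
$L = 253$
$294 \left(L - 272\right) = 294 \left(253 - 272\right) = 294 \left(-19\right) = -5586$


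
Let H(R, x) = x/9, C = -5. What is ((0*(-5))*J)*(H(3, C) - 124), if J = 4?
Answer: 0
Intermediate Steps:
H(R, x) = x/9 (H(R, x) = x*(⅑) = x/9)
((0*(-5))*J)*(H(3, C) - 124) = ((0*(-5))*4)*((⅑)*(-5) - 124) = (0*4)*(-5/9 - 124) = 0*(-1121/9) = 0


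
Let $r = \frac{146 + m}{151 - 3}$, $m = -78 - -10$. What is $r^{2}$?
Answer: $\frac{1521}{5476} \approx 0.27776$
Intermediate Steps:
$m = -68$ ($m = -78 + 10 = -68$)
$r = \frac{39}{74}$ ($r = \frac{146 - 68}{151 - 3} = \frac{78}{148} = 78 \cdot \frac{1}{148} = \frac{39}{74} \approx 0.52703$)
$r^{2} = \left(\frac{39}{74}\right)^{2} = \frac{1521}{5476}$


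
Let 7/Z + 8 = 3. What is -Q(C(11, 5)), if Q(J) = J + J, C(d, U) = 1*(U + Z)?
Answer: -36/5 ≈ -7.2000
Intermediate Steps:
Z = -7/5 (Z = 7/(-8 + 3) = 7/(-5) = 7*(-⅕) = -7/5 ≈ -1.4000)
C(d, U) = -7/5 + U (C(d, U) = 1*(U - 7/5) = 1*(-7/5 + U) = -7/5 + U)
Q(J) = 2*J
-Q(C(11, 5)) = -2*(-7/5 + 5) = -2*18/5 = -1*36/5 = -36/5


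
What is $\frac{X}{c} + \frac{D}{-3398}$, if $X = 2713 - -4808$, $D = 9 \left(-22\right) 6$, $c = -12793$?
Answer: $- \frac{5179137}{21735307} \approx -0.23828$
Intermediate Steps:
$D = -1188$ ($D = \left(-198\right) 6 = -1188$)
$X = 7521$ ($X = 2713 + 4808 = 7521$)
$\frac{X}{c} + \frac{D}{-3398} = \frac{7521}{-12793} - \frac{1188}{-3398} = 7521 \left(- \frac{1}{12793}\right) - - \frac{594}{1699} = - \frac{7521}{12793} + \frac{594}{1699} = - \frac{5179137}{21735307}$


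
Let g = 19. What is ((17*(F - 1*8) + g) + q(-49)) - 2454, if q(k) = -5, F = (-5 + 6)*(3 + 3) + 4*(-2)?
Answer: -2610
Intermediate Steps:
F = -2 (F = 1*6 - 8 = 6 - 8 = -2)
((17*(F - 1*8) + g) + q(-49)) - 2454 = ((17*(-2 - 1*8) + 19) - 5) - 2454 = ((17*(-2 - 8) + 19) - 5) - 2454 = ((17*(-10) + 19) - 5) - 2454 = ((-170 + 19) - 5) - 2454 = (-151 - 5) - 2454 = -156 - 2454 = -2610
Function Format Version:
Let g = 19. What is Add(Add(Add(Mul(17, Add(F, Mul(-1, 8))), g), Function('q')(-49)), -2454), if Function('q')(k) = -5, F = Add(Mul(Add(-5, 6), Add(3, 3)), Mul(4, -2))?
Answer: -2610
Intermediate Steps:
F = -2 (F = Add(Mul(1, 6), -8) = Add(6, -8) = -2)
Add(Add(Add(Mul(17, Add(F, Mul(-1, 8))), g), Function('q')(-49)), -2454) = Add(Add(Add(Mul(17, Add(-2, Mul(-1, 8))), 19), -5), -2454) = Add(Add(Add(Mul(17, Add(-2, -8)), 19), -5), -2454) = Add(Add(Add(Mul(17, -10), 19), -5), -2454) = Add(Add(Add(-170, 19), -5), -2454) = Add(Add(-151, -5), -2454) = Add(-156, -2454) = -2610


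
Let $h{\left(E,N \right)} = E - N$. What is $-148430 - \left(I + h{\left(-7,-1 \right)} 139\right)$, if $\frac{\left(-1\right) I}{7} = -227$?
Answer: $-149185$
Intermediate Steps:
$I = 1589$ ($I = \left(-7\right) \left(-227\right) = 1589$)
$-148430 - \left(I + h{\left(-7,-1 \right)} 139\right) = -148430 - \left(1589 + \left(-7 - -1\right) 139\right) = -148430 - \left(1589 + \left(-7 + 1\right) 139\right) = -148430 - \left(1589 - 834\right) = -148430 - 755 = -149185$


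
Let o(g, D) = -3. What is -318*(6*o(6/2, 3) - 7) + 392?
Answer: 8342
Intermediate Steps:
-318*(6*o(6/2, 3) - 7) + 392 = -318*(6*(-3) - 7) + 392 = -318*(-18 - 7) + 392 = -318*(-25) + 392 = 7950 + 392 = 8342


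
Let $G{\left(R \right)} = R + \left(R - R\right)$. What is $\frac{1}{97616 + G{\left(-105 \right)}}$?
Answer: $\frac{1}{97511} \approx 1.0255 \cdot 10^{-5}$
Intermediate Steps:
$G{\left(R \right)} = R$ ($G{\left(R \right)} = R + 0 = R$)
$\frac{1}{97616 + G{\left(-105 \right)}} = \frac{1}{97616 - 105} = \frac{1}{97511}$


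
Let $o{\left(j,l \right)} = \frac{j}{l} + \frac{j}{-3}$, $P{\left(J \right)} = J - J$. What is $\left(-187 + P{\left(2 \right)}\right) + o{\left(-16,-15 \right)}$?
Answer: $- \frac{903}{5} \approx -180.6$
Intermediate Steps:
$P{\left(J \right)} = 0$
$o{\left(j,l \right)} = - \frac{j}{3} + \frac{j}{l}$ ($o{\left(j,l \right)} = \frac{j}{l} + j \left(- \frac{1}{3}\right) = \frac{j}{l} - \frac{j}{3} = - \frac{j}{3} + \frac{j}{l}$)
$\left(-187 + P{\left(2 \right)}\right) + o{\left(-16,-15 \right)} = \left(-187 + 0\right) - \left(- \frac{16}{3} + \frac{16}{-15}\right) = -187 + \left(\frac{16}{3} - - \frac{16}{15}\right) = -187 + \left(\frac{16}{3} + \frac{16}{15}\right) = -187 + \frac{32}{5} = - \frac{903}{5}$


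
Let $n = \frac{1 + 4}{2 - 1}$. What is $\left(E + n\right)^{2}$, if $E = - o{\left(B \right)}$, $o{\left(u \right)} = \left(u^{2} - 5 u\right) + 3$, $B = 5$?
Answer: $4$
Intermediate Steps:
$o{\left(u \right)} = 3 + u^{2} - 5 u$
$E = -3$ ($E = - (3 + 5^{2} - 25) = - (3 + 25 - 25) = \left(-1\right) 3 = -3$)
$n = 5$ ($n = \frac{5}{1} = 5 \cdot 1 = 5$)
$\left(E + n\right)^{2} = \left(-3 + 5\right)^{2} = 2^{2} = 4$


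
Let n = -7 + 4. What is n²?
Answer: 9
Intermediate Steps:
n = -3
n² = (-3)² = 9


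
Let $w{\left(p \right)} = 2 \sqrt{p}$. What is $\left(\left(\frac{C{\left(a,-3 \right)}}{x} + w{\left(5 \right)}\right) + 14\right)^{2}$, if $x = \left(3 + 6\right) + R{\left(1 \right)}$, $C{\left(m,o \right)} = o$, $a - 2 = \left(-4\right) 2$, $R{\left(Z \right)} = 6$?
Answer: $\frac{5261}{25} + \frac{276 \sqrt{5}}{5} \approx 333.87$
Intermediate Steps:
$a = -6$ ($a = 2 - 8 = -6$)
$x = 15$ ($x = \left(3 + 6\right) + 6 = 9 + 6 = 15$)
$\left(\left(\frac{C{\left(a,-3 \right)}}{x} + w{\left(5 \right)}\right) + 14\right)^{2} = \left(\left(- \frac{3}{15} + 2 \sqrt{5}\right) + 14\right)^{2} = \left(\left(\left(-3\right) \frac{1}{15} + 2 \sqrt{5}\right) + 14\right)^{2} = \left(\left(- \frac{1}{5} + 2 \sqrt{5}\right) + 14\right)^{2} = \left(\frac{69}{5} + 2 \sqrt{5}\right)^{2}$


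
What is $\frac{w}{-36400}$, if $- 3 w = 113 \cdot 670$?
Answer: $\frac{7571}{10920} \approx 0.69331$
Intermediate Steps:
$w = - \frac{75710}{3}$ ($w = - \frac{113 \cdot 670}{3} = \left(- \frac{1}{3}\right) 75710 = - \frac{75710}{3} \approx -25237.0$)
$\frac{w}{-36400} = - \frac{75710}{3 \left(-36400\right)} = \left(- \frac{75710}{3}\right) \left(- \frac{1}{36400}\right) = \frac{7571}{10920}$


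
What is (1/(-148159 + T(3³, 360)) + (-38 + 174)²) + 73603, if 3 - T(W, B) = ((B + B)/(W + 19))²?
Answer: 7230151315747/78504124 ≈ 92099.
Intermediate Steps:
T(W, B) = 3 - 4*B²/(19 + W)² (T(W, B) = 3 - ((B + B)/(W + 19))² = 3 - ((2*B)/(19 + W))² = 3 - (2*B/(19 + W))² = 3 - 4*B²/(19 + W)²)
(1/(-148159 + T(3³, 360)) + (-38 + 174)²) + 73603 = (1/(-148159 + (3 - 4*360²/(19 + 3³)²)) + (-38 + 174)²) + 73603 = (1/(-148159 + (3 - 4*129600/(19 + 27)²)) + 136²) + 73603 = (1/(-148159 + (3 - 4*129600/46²)) + 18496) + 73603 = (1/(-148159 + (3 - 4*129600*1/2116)) + 18496) + 73603 = (1/(-148159 + (3 - 129600/529)) + 18496) + 73603 = (1/(-148159 - 128013/529) + 18496) + 73603 = (1/(-78504124/529) + 18496) + 73603 = (-529/78504124 + 18496) + 73603 = 1452012276975/78504124 + 73603 = 7230151315747/78504124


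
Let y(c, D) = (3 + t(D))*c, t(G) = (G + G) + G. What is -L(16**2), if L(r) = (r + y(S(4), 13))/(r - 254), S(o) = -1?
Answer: -107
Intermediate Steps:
t(G) = 3*G (t(G) = 2*G + G = 3*G)
y(c, D) = c*(3 + 3*D) (y(c, D) = (3 + 3*D)*c = c*(3 + 3*D))
L(r) = (-42 + r)/(-254 + r) (L(r) = (r + 3*(-1)*(1 + 13))/(r - 254) = (r + 3*(-1)*14)/(-254 + r) = (r - 42)/(-254 + r) = (-42 + r)/(-254 + r))
-L(16**2) = -(-42 + 16**2)/(-254 + 16**2) = -(-42 + 256)/(-254 + 256) = -214/2 = -1*107 = -107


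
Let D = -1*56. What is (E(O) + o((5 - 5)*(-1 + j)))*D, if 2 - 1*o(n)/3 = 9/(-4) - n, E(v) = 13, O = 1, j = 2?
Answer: -1442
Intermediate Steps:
D = -56
o(n) = 51/4 + 3*n (o(n) = 6 - 3*(9/(-4) - n) = 6 - 3*(9*(-1/4) - n) = 6 - 3*(-9/4 - n) = 6 + (27/4 + 3*n) = 51/4 + 3*n)
(E(O) + o((5 - 5)*(-1 + j)))*D = (13 + (51/4 + 3*((5 - 5)*(-1 + 2))))*(-56) = (13 + (51/4 + 3*(0*1)))*(-56) = (13 + (51/4 + 3*0))*(-56) = (13 + (51/4 + 0))*(-56) = (13 + 51/4)*(-56) = (103/4)*(-56) = -1442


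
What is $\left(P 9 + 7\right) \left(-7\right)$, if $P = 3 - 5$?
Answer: $77$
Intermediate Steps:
$P = -2$ ($P = 3 - 5 = -2$)
$\left(P 9 + 7\right) \left(-7\right) = \left(\left(-2\right) 9 + 7\right) \left(-7\right) = \left(-18 + 7\right) \left(-7\right) = \left(-11\right) \left(-7\right) = 77$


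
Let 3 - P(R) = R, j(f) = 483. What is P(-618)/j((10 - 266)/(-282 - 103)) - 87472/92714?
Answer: 111061/324499 ≈ 0.34225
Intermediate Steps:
P(R) = 3 - R
P(-618)/j((10 - 266)/(-282 - 103)) - 87472/92714 = (3 - 1*(-618))/483 - 87472/92714 = (3 + 618)*(1/483) - 87472*1/92714 = 621*(1/483) - 43736/46357 = 9/7 - 43736/46357 = 111061/324499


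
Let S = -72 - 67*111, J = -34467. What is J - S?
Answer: -26958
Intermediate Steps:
S = -7509 (S = -72 - 7437 = -7509)
J - S = -34467 - 1*(-7509) = -34467 + 7509 = -26958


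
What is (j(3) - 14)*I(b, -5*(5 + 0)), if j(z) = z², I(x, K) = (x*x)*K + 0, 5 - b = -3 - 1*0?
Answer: 8000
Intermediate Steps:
b = 8 (b = 5 - (-3 - 1*0) = 5 - (-3 + 0) = 5 - 1*(-3) = 5 + 3 = 8)
I(x, K) = K*x² (I(x, K) = x²*K + 0 = K*x² + 0 = K*x²)
(j(3) - 14)*I(b, -5*(5 + 0)) = (3² - 14)*(-5*(5 + 0)*8²) = (9 - 14)*(-5*5*64) = -(-125)*64 = -5*(-1600) = 8000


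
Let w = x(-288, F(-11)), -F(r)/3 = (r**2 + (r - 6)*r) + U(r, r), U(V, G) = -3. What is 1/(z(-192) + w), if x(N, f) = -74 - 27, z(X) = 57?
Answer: -1/44 ≈ -0.022727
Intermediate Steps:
F(r) = 9 - 3*r**2 - 3*r*(-6 + r) (F(r) = -3*((r**2 + (r - 6)*r) - 3) = -3*((r**2 + (-6 + r)*r) - 3) = -3*((r**2 + r*(-6 + r)) - 3) = -3*(-3 + r**2 + r*(-6 + r)) = 9 - 3*r**2 - 3*r*(-6 + r))
x(N, f) = -101
w = -101
1/(z(-192) + w) = 1/(57 - 101) = 1/(-44) = -1/44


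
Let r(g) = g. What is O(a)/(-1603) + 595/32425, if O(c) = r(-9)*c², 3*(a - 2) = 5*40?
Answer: 275388217/10395455 ≈ 26.491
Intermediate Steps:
a = 206/3 (a = 2 + (5*40)/3 = 2 + (⅓)*200 = 2 + 200/3 = 206/3 ≈ 68.667)
O(c) = -9*c²
O(a)/(-1603) + 595/32425 = -9*(206/3)²/(-1603) + 595/32425 = -9*42436/9*(-1/1603) + 595*(1/32425) = -42436*(-1/1603) + 119/6485 = 42436/1603 + 119/6485 = 275388217/10395455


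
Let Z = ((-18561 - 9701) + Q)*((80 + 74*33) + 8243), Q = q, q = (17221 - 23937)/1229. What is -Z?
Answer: 373983786210/1229 ≈ 3.0430e+8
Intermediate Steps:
q = -6716/1229 (q = -6716*1/1229 = -6716/1229 ≈ -5.4646)
Q = -6716/1229 ≈ -5.4646
Z = -373983786210/1229 (Z = ((-18561 - 9701) - 6716/1229)*((80 + 74*33) + 8243) = (-28262 - 6716/1229)*((80 + 2442) + 8243) = -34740714*(2522 + 8243)/1229 = -34740714/1229*10765 = -373983786210/1229 ≈ -3.0430e+8)
-Z = -1*(-373983786210/1229) = 373983786210/1229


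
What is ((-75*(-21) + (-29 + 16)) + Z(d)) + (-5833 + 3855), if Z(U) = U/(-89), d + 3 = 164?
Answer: -37185/89 ≈ -417.81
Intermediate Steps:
d = 161 (d = -3 + 164 = 161)
Z(U) = -U/89 (Z(U) = U*(-1/89) = -U/89)
((-75*(-21) + (-29 + 16)) + Z(d)) + (-5833 + 3855) = ((-75*(-21) + (-29 + 16)) - 1/89*161) + (-5833 + 3855) = ((1575 - 13) - 161/89) - 1978 = (1562 - 161/89) - 1978 = 138857/89 - 1978 = -37185/89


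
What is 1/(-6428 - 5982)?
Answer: -1/12410 ≈ -8.0580e-5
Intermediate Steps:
1/(-6428 - 5982) = 1/(-12410) = -1/12410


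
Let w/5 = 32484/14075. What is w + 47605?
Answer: 134040559/2815 ≈ 47617.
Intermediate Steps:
w = 32484/2815 (w = 5*(32484/14075) = 32484/2815 ≈ 11.540)
w + 47605 = 32484/2815 + 47605 = 134040559/2815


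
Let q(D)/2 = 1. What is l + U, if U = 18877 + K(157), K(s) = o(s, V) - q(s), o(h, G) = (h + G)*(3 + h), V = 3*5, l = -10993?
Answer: 35402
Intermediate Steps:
q(D) = 2 (q(D) = 2*1 = 2)
V = 15
o(h, G) = (3 + h)*(G + h) (o(h, G) = (G + h)*(3 + h) = (3 + h)*(G + h))
K(s) = 43 + s² + 18*s (K(s) = (s² + 3*15 + 3*s + 15*s) - 1*2 = (s² + 45 + 3*s + 15*s) - 2 = (45 + s² + 18*s) - 2 = 43 + s² + 18*s)
U = 46395 (U = 18877 + (43 + 157² + 18*157) = 18877 + (43 + 24649 + 2826) = 18877 + 27518 = 46395)
l + U = -10993 + 46395 = 35402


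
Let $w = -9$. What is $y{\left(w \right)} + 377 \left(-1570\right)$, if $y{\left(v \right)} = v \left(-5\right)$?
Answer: $-591845$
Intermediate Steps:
$y{\left(v \right)} = - 5 v$
$y{\left(w \right)} + 377 \left(-1570\right) = \left(-5\right) \left(-9\right) + 377 \left(-1570\right) = 45 - 591890 = -591845$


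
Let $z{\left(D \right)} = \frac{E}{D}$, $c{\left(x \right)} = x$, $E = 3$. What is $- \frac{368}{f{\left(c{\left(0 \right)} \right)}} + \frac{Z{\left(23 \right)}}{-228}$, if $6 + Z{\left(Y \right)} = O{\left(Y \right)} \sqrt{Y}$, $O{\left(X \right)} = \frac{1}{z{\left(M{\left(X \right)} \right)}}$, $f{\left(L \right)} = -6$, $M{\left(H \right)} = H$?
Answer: $\frac{6995}{114} - \frac{23 \sqrt{23}}{684} \approx 61.198$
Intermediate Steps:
$z{\left(D \right)} = \frac{3}{D}$
$O{\left(X \right)} = \frac{X}{3}$ ($O{\left(X \right)} = \frac{1}{3 \frac{1}{X}} = \frac{X}{3}$)
$Z{\left(Y \right)} = -6 + \frac{Y^{\frac{3}{2}}}{3}$ ($Z{\left(Y \right)} = -6 + \frac{Y}{3} \sqrt{Y} = -6 + \frac{Y^{\frac{3}{2}}}{3}$)
$- \frac{368}{f{\left(c{\left(0 \right)} \right)}} + \frac{Z{\left(23 \right)}}{-228} = - \frac{368}{-6} + \frac{-6 + \frac{23^{\frac{3}{2}}}{3}}{-228} = \left(-368\right) \left(- \frac{1}{6}\right) + \left(-6 + \frac{23 \sqrt{23}}{3}\right) \left(- \frac{1}{228}\right) = \frac{184}{3} + \left(-6 + \frac{23 \sqrt{23}}{3}\right) \left(- \frac{1}{228}\right) = \frac{184}{3} + \left(\frac{1}{38} - \frac{23 \sqrt{23}}{684}\right) = \frac{6995}{114} - \frac{23 \sqrt{23}}{684}$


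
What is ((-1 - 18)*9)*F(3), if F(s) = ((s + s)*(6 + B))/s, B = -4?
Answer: -684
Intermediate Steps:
F(s) = 4 (F(s) = ((s + s)*(6 - 4))/s = ((2*s)*2)/s = (4*s)/s = 4)
((-1 - 18)*9)*F(3) = ((-1 - 18)*9)*4 = -19*9*4 = -171*4 = -684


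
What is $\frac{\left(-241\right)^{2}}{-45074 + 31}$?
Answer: $- \frac{58081}{45043} \approx -1.2895$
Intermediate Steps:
$\frac{\left(-241\right)^{2}}{-45074 + 31} = \frac{58081}{-45043} = 58081 \left(- \frac{1}{45043}\right) = - \frac{58081}{45043}$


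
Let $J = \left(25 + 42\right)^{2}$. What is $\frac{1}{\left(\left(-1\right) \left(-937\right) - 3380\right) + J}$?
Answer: $\frac{1}{2046} \approx 0.00048876$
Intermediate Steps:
$J = 4489$ ($J = 67^{2} = 4489$)
$\frac{1}{\left(\left(-1\right) \left(-937\right) - 3380\right) + J} = \frac{1}{\left(\left(-1\right) \left(-937\right) - 3380\right) + 4489} = \frac{1}{\left(937 - 3380\right) + 4489} = \frac{1}{-2443 + 4489} = \frac{1}{2046}$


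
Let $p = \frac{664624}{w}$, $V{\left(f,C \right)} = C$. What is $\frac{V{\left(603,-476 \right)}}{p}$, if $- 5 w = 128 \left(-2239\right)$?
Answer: $- \frac{8526112}{207695} \approx -41.051$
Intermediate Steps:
$w = \frac{286592}{5}$ ($w = - \frac{128 \left(-2239\right)}{5} = \left(- \frac{1}{5}\right) \left(-286592\right) = \frac{286592}{5} \approx 57318.0$)
$p = \frac{207695}{17912}$ ($p = \frac{664624}{\frac{286592}{5}} = 664624 \cdot \frac{5}{286592} = \frac{207695}{17912} \approx 11.595$)
$\frac{V{\left(603,-476 \right)}}{p} = - \frac{476}{\frac{207695}{17912}} = \left(-476\right) \frac{17912}{207695} = - \frac{8526112}{207695}$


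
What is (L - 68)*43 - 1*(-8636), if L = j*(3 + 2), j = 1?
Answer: 5927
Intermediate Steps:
L = 5 (L = 1*(3 + 2) = 1*5 = 5)
(L - 68)*43 - 1*(-8636) = (5 - 68)*43 - 1*(-8636) = -63*43 + 8636 = -2709 + 8636 = 5927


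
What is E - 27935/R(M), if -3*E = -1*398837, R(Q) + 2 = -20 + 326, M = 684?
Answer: 121162643/912 ≈ 1.3285e+5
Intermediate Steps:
R(Q) = 304 (R(Q) = -2 + (-20 + 326) = -2 + 306 = 304)
E = 398837/3 (E = -(-1)*398837/3 = -⅓*(-398837) = 398837/3 ≈ 1.3295e+5)
E - 27935/R(M) = 398837/3 - 27935/304 = 121162643/912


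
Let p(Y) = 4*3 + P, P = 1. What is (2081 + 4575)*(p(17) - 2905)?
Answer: -19249152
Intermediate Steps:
p(Y) = 13 (p(Y) = 4*3 + 1 = 12 + 1 = 13)
(2081 + 4575)*(p(17) - 2905) = (2081 + 4575)*(13 - 2905) = 6656*(-2892) = -19249152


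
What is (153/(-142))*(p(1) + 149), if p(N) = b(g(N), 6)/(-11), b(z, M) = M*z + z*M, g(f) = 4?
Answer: -243423/1562 ≈ -155.84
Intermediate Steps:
b(z, M) = 2*M*z (b(z, M) = M*z + M*z = 2*M*z)
p(N) = -48/11 (p(N) = (2*6*4)/(-11) = 48*(-1/11) = -48/11)
(153/(-142))*(p(1) + 149) = (153/(-142))*(-48/11 + 149) = (153*(-1/142))*(1591/11) = -153/142*1591/11 = -243423/1562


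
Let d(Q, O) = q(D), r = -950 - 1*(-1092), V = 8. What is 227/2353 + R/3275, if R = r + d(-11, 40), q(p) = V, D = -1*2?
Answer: 43855/308243 ≈ 0.14227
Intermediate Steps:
D = -2
r = 142 (r = -950 + 1092 = 142)
q(p) = 8
d(Q, O) = 8
R = 150 (R = 142 + 8 = 150)
227/2353 + R/3275 = 227/2353 + 150/3275 = 227*(1/2353) + 150*(1/3275) = 227/2353 + 6/131 = 43855/308243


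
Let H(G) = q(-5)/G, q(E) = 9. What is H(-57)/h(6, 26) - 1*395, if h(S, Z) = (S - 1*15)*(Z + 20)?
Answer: -1035689/2622 ≈ -395.00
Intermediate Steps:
h(S, Z) = (-15 + S)*(20 + Z) (h(S, Z) = (S - 15)*(20 + Z) = (-15 + S)*(20 + Z))
H(G) = 9/G
H(-57)/h(6, 26) - 1*395 = (9/(-57))/(-300 - 15*26 + 20*6 + 6*26) - 1*395 = (9*(-1/57))/(-300 - 390 + 120 + 156) - 395 = -3/19/(-414) - 395 = -3/19*(-1/414) - 395 = 1/2622 - 395 = -1035689/2622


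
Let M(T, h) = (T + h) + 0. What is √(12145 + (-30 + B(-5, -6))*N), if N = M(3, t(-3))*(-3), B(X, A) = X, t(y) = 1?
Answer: √12565 ≈ 112.09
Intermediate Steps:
M(T, h) = T + h
N = -12 (N = (3 + 1)*(-3) = 4*(-3) = -12)
√(12145 + (-30 + B(-5, -6))*N) = √(12145 + (-30 - 5)*(-12)) = √(12145 - 35*(-12)) = √(12145 + 420) = √12565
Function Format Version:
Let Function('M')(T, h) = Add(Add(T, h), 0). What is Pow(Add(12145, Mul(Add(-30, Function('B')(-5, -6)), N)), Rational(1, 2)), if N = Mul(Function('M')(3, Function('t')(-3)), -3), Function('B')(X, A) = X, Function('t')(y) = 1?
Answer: Pow(12565, Rational(1, 2)) ≈ 112.09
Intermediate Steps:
Function('M')(T, h) = Add(T, h)
N = -12 (N = Mul(Add(3, 1), -3) = Mul(4, -3) = -12)
Pow(Add(12145, Mul(Add(-30, Function('B')(-5, -6)), N)), Rational(1, 2)) = Pow(Add(12145, Mul(Add(-30, -5), -12)), Rational(1, 2)) = Pow(Add(12145, Mul(-35, -12)), Rational(1, 2)) = Pow(Add(12145, 420), Rational(1, 2)) = Pow(12565, Rational(1, 2))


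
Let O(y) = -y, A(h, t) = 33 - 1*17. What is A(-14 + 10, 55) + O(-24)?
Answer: 40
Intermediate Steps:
A(h, t) = 16 (A(h, t) = 33 - 17 = 16)
A(-14 + 10, 55) + O(-24) = 16 - 1*(-24) = 16 + 24 = 40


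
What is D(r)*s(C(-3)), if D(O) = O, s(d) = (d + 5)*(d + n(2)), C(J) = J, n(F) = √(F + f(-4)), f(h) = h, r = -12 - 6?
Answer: 108 - 36*I*√2 ≈ 108.0 - 50.912*I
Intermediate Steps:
r = -18
n(F) = √(-4 + F) (n(F) = √(F - 4) = √(-4 + F))
s(d) = (5 + d)*(d + I*√2) (s(d) = (d + 5)*(d + √(-4 + 2)) = (5 + d)*(d + √(-2)) = (5 + d)*(d + I*√2))
D(r)*s(C(-3)) = -18*((-3)² + 5*(-3) + 5*I*√2 + I*(-3)*√2) = -18*(9 - 15 + 5*I*√2 - 3*I*√2) = -18*(-6 + 2*I*√2) = 108 - 36*I*√2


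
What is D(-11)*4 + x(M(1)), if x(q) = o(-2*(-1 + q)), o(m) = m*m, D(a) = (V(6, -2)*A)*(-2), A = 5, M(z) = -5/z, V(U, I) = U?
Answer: -96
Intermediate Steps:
D(a) = -60 (D(a) = (6*5)*(-2) = 30*(-2) = -60)
o(m) = m**2
x(q) = (2 - 2*q)**2 (x(q) = (-2*(-1 + q))**2 = (2 - 2*q)**2)
D(-11)*4 + x(M(1)) = -60*4 + 4*(-1 - 5/1)**2 = -240 + 4*(-1 - 5*1)**2 = -240 + 4*(-1 - 5)**2 = -240 + 4*(-6)**2 = -240 + 4*36 = -240 + 144 = -96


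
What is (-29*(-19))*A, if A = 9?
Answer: 4959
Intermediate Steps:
(-29*(-19))*A = -29*(-19)*9 = 551*9 = 4959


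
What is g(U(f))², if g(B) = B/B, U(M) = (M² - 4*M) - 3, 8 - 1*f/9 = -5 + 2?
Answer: 1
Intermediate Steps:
f = 99 (f = 72 - 9*(-5 + 2) = 72 - 9*(-3) = 72 + 27 = 99)
U(M) = -3 + M² - 4*M
g(B) = 1
g(U(f))² = 1² = 1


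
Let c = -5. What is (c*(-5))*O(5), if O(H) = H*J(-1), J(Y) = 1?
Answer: 125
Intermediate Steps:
O(H) = H (O(H) = H*1 = H)
(c*(-5))*O(5) = -5*(-5)*5 = 25*5 = 125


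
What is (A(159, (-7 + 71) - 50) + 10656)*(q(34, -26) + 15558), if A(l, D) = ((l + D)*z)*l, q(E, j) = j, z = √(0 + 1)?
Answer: 592747716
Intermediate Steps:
z = 1 (z = √1 = 1)
A(l, D) = l*(D + l) (A(l, D) = ((l + D)*1)*l = ((D + l)*1)*l = (D + l)*l = l*(D + l))
(A(159, (-7 + 71) - 50) + 10656)*(q(34, -26) + 15558) = (159*(((-7 + 71) - 50) + 159) + 10656)*(-26 + 15558) = (159*((64 - 50) + 159) + 10656)*15532 = (159*(14 + 159) + 10656)*15532 = (159*173 + 10656)*15532 = (27507 + 10656)*15532 = 38163*15532 = 592747716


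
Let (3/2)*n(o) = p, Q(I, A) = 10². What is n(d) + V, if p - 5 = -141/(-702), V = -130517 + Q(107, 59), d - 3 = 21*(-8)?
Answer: -45775150/351 ≈ -1.3041e+5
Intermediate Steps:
Q(I, A) = 100
d = -165 (d = 3 + 21*(-8) = 3 - 168 = -165)
V = -130417 (V = -130517 + 100 = -130417)
p = 1217/234 (p = 5 - 141/(-702) = 5 - 141*(-1/702) = 5 + 47/234 = 1217/234 ≈ 5.2009)
n(o) = 1217/351 (n(o) = (⅔)*(1217/234) = 1217/351)
n(d) + V = 1217/351 - 130417 = -45775150/351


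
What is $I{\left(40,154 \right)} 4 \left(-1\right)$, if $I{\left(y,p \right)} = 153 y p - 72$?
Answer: $-3769632$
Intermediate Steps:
$I{\left(y,p \right)} = -72 + 153 p y$ ($I{\left(y,p \right)} = 153 p y - 72 = -72 + 153 p y$)
$I{\left(40,154 \right)} 4 \left(-1\right) = \left(-72 + 153 \cdot 154 \cdot 40\right) 4 \left(-1\right) = \left(-72 + 942480\right) \left(-4\right) = 942408 \left(-4\right) = -3769632$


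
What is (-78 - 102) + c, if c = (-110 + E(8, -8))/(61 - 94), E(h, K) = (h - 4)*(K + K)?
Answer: -1922/11 ≈ -174.73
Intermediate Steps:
E(h, K) = 2*K*(-4 + h) (E(h, K) = (-4 + h)*(2*K) = 2*K*(-4 + h))
c = 58/11 (c = (-110 + 2*(-8)*(-4 + 8))/(61 - 94) = (-110 + 2*(-8)*4)/(-33) = (-110 - 64)*(-1/33) = -174*(-1/33) = 58/11 ≈ 5.2727)
(-78 - 102) + c = (-78 - 102) + 58/11 = -180 + 58/11 = -1922/11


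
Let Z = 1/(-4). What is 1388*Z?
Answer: -347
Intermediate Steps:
Z = -¼ ≈ -0.25000
1388*Z = 1388*(-¼) = -347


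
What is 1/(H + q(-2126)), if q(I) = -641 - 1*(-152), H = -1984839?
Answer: -1/1985328 ≈ -5.0370e-7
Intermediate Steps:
q(I) = -489 (q(I) = -641 + 152 = -489)
1/(H + q(-2126)) = 1/(-1984839 - 489) = 1/(-1985328) = -1/1985328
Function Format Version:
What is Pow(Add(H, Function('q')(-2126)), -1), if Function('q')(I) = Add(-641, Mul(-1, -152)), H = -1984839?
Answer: Rational(-1, 1985328) ≈ -5.0370e-7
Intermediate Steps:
Function('q')(I) = -489 (Function('q')(I) = Add(-641, 152) = -489)
Pow(Add(H, Function('q')(-2126)), -1) = Pow(Add(-1984839, -489), -1) = Pow(-1985328, -1) = Rational(-1, 1985328)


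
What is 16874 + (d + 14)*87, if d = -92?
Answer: 10088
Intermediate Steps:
16874 + (d + 14)*87 = 16874 + (-92 + 14)*87 = 16874 - 78*87 = 16874 - 6786 = 10088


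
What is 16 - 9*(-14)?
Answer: 142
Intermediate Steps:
16 - 9*(-14) = 16 + 126 = 142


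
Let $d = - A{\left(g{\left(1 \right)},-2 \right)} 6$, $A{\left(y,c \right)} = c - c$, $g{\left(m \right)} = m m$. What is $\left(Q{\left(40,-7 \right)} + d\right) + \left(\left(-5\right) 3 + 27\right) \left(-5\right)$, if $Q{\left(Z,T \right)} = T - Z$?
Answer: $-107$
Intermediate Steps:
$g{\left(m \right)} = m^{2}$
$A{\left(y,c \right)} = 0$
$d = 0$ ($d = \left(-1\right) 0 \cdot 6 = 0 \cdot 6 = 0$)
$\left(Q{\left(40,-7 \right)} + d\right) + \left(\left(-5\right) 3 + 27\right) \left(-5\right) = \left(\left(-7 - 40\right) + 0\right) + \left(\left(-5\right) 3 + 27\right) \left(-5\right) = \left(\left(-7 - 40\right) + 0\right) + \left(-15 + 27\right) \left(-5\right) = \left(-47 + 0\right) + 12 \left(-5\right) = -47 - 60 = -107$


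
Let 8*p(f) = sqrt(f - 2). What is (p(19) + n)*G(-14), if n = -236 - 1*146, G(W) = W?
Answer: 5348 - 7*sqrt(17)/4 ≈ 5340.8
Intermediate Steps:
p(f) = sqrt(-2 + f)/8 (p(f) = sqrt(f - 2)/8 = sqrt(-2 + f)/8)
n = -382 (n = -236 - 146 = -382)
(p(19) + n)*G(-14) = (sqrt(-2 + 19)/8 - 382)*(-14) = (sqrt(17)/8 - 382)*(-14) = (-382 + sqrt(17)/8)*(-14) = 5348 - 7*sqrt(17)/4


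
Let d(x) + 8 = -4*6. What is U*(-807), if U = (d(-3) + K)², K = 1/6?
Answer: -9813389/12 ≈ -8.1778e+5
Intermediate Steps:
d(x) = -32 (d(x) = -8 - 4*6 = -8 - 24 = -32)
K = ⅙ ≈ 0.16667
U = 36481/36 (U = (-32 + ⅙)² = (-191/6)² = 36481/36 ≈ 1013.4)
U*(-807) = (36481/36)*(-807) = -9813389/12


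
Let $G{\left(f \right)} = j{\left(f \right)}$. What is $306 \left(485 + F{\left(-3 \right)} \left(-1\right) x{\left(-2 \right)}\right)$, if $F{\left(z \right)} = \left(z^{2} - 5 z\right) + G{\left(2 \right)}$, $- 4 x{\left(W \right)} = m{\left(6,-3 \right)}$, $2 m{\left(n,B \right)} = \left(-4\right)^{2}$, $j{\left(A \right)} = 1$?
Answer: $163710$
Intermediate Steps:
$m{\left(n,B \right)} = 8$ ($m{\left(n,B \right)} = \frac{\left(-4\right)^{2}}{2} = \frac{1}{2} \cdot 16 = 8$)
$G{\left(f \right)} = 1$
$x{\left(W \right)} = -2$ ($x{\left(W \right)} = \left(- \frac{1}{4}\right) 8 = -2$)
$F{\left(z \right)} = 1 + z^{2} - 5 z$ ($F{\left(z \right)} = \left(z^{2} - 5 z\right) + 1 = 1 + z^{2} - 5 z$)
$306 \left(485 + F{\left(-3 \right)} \left(-1\right) x{\left(-2 \right)}\right) = 306 \left(485 + \left(1 + \left(-3\right)^{2} - -15\right) \left(-1\right) \left(-2\right)\right) = 306 \left(485 + \left(1 + 9 + 15\right) \left(-1\right) \left(-2\right)\right) = 306 \left(485 + 25 \left(-1\right) \left(-2\right)\right) = 306 \left(485 - -50\right) = 306 \left(485 + 50\right) = 306 \cdot 535 = 163710$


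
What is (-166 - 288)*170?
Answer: -77180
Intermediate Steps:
(-166 - 288)*170 = -454*170 = -77180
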